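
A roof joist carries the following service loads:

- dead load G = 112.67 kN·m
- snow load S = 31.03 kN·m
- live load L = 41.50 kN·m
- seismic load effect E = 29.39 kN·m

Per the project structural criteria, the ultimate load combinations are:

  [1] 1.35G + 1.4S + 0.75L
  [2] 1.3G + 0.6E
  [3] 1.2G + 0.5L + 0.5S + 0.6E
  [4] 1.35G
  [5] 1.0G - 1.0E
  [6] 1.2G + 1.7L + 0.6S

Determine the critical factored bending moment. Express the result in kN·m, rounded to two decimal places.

226.67 kN·m

[1] 1.35(112.67) + 1.4(31.03) + 0.75(41.50) = 226.67
[2] 1.3(112.67) + 0.6(29.39) = 164.11
[3] 1.2(112.67) + 0.5(41.50) + 0.5(31.03) + 0.6(29.39) = 189.10
[4] 1.35(112.67) = 152.10
[5] 1.0(112.67) - 1.0(29.39) = 83.28
[6] 1.2(112.67) + 1.7(41.50) + 0.6(31.03) = 224.37
Combination 1 governs: M_u = 226.67 kN·m.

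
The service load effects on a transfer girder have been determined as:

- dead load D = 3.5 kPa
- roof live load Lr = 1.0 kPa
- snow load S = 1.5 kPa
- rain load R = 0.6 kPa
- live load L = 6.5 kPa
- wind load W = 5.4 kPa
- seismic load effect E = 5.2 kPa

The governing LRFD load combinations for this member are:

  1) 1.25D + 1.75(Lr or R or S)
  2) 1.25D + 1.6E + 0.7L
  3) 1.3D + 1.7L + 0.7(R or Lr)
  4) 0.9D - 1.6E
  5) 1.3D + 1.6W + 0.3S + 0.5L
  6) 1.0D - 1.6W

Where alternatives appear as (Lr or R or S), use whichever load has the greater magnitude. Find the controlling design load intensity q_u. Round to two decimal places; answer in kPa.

17.25 kPa

(Lr or R or S) → S = 1.5 kPa; (R or Lr) → Lr = 1.0 kPa.
1) 1.25(3.5) + 1.75(1.5) = 7.00
2) 1.25(3.5) + 1.6(5.2) + 0.7(6.5) = 4.38 + 8.32 + 4.55 = 17.25
3) 1.3(3.5) + 1.7(6.5) + 0.7(1.0) = 4.55 + 11.05 + 0.70 = 16.30
4) 0.9(3.5) - 1.6(5.2) = 3.15 - 8.32 = -5.17
5) 1.3(3.5) + 1.6(5.4) + 0.3(1.5) + 0.5(6.5) = 4.55 + 8.64 + 0.45 + 3.25 = 16.89
6) 1.0(3.5) - 1.6(5.4) = 3.50 - 8.64 = -5.14
Combination 2 governs: q_u = 17.25 kPa.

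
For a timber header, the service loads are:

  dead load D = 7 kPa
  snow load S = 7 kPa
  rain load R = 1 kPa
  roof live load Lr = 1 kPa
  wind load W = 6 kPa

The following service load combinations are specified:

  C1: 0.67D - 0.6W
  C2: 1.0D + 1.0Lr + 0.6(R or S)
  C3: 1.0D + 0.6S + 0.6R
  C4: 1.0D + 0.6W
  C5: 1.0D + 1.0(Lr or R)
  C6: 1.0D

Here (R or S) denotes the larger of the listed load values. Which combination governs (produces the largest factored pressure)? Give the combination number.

(R or S) → S = 7 kPa; (Lr or R) → Lr = 1 kPa.
C1: 0.67(7) - 0.6(6) = 1.09
C2: 1.0(7) + 1.0(1) + 0.6(7) = 12.20
C3: 1.0(7) + 0.6(7) + 0.6(1) = 11.80
C4: 1.0(7) + 0.6(6) = 10.60
C5: 1.0(7) + 1.0(1) = 8.00
C6: 1.0(7) = 7.00
The largest value is 12.20 kPa from combination 2.

Combination 2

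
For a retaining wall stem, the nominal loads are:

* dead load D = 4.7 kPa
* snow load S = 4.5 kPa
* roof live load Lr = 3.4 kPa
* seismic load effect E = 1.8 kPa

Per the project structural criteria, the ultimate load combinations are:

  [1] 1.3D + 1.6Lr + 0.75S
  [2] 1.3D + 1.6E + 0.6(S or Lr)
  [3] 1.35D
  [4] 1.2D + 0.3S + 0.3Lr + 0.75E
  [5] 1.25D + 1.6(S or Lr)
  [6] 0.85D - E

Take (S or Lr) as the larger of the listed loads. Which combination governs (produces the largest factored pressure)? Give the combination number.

(S or Lr) → S = 4.5 kPa.
[1] 1.3(4.7) + 1.6(3.4) + 0.75(4.5) = 14.93
[2] 1.3(4.7) + 1.6(1.8) + 0.6(4.5) = 11.69
[3] 1.35(4.7) = 6.35
[4] 1.2(4.7) + 0.3(4.5) + 0.3(3.4) + 0.75(1.8) = 9.36
[5] 1.25(4.7) + 1.6(4.5) = 13.08
[6] 0.85(4.7) - 1.0(1.8) = 2.20
The largest value is 14.93 kPa from combination 1.

Combination 1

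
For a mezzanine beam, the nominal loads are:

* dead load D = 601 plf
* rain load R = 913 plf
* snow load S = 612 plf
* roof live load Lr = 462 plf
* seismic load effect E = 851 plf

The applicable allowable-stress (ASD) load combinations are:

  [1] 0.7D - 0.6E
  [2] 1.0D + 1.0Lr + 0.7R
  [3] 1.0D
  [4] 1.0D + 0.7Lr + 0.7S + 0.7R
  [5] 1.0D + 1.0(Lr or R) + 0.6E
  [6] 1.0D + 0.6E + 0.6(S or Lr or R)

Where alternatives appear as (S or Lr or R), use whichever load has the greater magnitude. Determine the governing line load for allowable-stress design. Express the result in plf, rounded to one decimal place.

(Lr or R) → R = 913 plf; (S or Lr or R) → R = 913 plf.
[1] 0.7(601) - 0.6(851) = 420.7 - 510.6 = -89.9
[2] 1.0(601) + 1.0(462) + 0.7(913) = 601.0 + 462.0 + 639.1 = 1702.1
[3] 1.0(601) = 601.0
[4] 1.0(601) + 0.7(462) + 0.7(612) + 0.7(913) = 601.0 + 323.4 + 428.4 + 639.1 = 1991.9
[5] 1.0(601) + 1.0(913) + 0.6(851) = 601.0 + 913.0 + 510.6 = 2024.6
[6] 1.0(601) + 0.6(851) + 0.6(913) = 601.0 + 510.6 + 547.8 = 1659.4
The controlling combination is 5, giving 2024.6 plf.

2024.6 plf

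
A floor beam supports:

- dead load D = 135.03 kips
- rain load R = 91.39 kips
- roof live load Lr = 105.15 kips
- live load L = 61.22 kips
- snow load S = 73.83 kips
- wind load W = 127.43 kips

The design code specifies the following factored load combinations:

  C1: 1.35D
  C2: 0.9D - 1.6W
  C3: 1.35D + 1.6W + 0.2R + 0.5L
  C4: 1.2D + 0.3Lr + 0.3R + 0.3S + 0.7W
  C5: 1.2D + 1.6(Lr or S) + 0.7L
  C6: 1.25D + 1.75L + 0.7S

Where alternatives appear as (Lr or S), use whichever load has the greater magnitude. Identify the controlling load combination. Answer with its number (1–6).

(Lr or S) → Lr = 105.15 kips.
C1: 1.35(135.03) = 182.29
C2: 0.9(135.03) - 1.6(127.43) = -82.36
C3: 1.35(135.03) + 1.6(127.43) + 0.2(91.39) + 0.5(61.22) = 435.07
C4: 1.2(135.03) + 0.3(105.15) + 0.3(91.39) + 0.3(73.83) + 0.7(127.43) = 332.35
C5: 1.2(135.03) + 1.6(105.15) + 0.7(61.22) = 373.13
C6: 1.25(135.03) + 1.75(61.22) + 0.7(73.83) = 327.60
The largest value is 435.07 kips from combination 3.

Combination 3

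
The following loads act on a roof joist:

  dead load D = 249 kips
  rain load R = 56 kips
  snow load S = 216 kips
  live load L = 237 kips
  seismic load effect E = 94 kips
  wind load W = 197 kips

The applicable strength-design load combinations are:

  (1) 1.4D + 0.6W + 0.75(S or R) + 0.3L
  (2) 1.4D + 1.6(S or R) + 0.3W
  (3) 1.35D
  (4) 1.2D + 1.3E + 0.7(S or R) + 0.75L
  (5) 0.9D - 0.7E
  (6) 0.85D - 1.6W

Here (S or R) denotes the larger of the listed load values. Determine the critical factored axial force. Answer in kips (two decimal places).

(S or R) → S = 216 kips.
(1) 1.4(249) + 0.6(197) + 0.75(216) + 0.3(237) = 348.60 + 118.20 + 162.00 + 71.10 = 699.90
(2) 1.4(249) + 1.6(216) + 0.3(197) = 348.60 + 345.60 + 59.10 = 753.30
(3) 1.35(249) = 336.15
(4) 1.2(249) + 1.3(94) + 0.7(216) + 0.75(237) = 298.80 + 122.20 + 151.20 + 177.75 = 749.95
(5) 0.9(249) - 0.7(94) = 224.10 - 65.80 = 158.30
(6) 0.85(249) - 1.6(197) = 211.65 - 315.20 = -103.55
Maximum is from combination 2.

753.30 kips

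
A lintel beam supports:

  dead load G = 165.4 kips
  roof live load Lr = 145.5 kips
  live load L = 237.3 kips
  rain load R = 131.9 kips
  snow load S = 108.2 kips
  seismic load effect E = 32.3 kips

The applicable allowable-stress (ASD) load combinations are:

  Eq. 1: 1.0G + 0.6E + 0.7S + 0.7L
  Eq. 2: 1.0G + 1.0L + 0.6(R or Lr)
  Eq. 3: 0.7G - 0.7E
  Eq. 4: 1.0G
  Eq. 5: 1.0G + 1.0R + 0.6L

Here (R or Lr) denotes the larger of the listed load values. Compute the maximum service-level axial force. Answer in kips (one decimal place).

490.0 kips

(R or Lr) → Lr = 145.5 kips.
Eq. 1: 1.0(165.4) + 0.6(32.3) + 0.7(108.2) + 0.7(237.3) = 165.4 + 19.4 + 75.7 + 166.1 = 426.6
Eq. 2: 1.0(165.4) + 1.0(237.3) + 0.6(145.5) = 165.4 + 237.3 + 87.3 = 490.0
Eq. 3: 0.7(165.4) - 0.7(32.3) = 115.8 - 22.6 = 93.2
Eq. 4: 1.0(165.4) = 165.4
Eq. 5: 1.0(165.4) + 1.0(131.9) + 0.6(237.3) = 165.4 + 131.9 + 142.4 = 439.7
Maximum is from combination 2.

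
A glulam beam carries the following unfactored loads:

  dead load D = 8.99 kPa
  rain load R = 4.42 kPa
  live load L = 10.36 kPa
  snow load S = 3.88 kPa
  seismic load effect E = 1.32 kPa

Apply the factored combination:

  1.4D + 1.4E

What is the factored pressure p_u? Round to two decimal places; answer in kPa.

1.4(8.99) + 1.4(1.32) = 14.43
p_u = 14.43 kPa.

14.43 kPa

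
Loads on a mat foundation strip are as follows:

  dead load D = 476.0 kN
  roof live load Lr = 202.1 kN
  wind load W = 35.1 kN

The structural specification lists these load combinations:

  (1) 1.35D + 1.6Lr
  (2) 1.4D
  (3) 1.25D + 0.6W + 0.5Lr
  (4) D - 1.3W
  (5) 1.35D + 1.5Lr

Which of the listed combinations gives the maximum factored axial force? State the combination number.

Combination 1

(1) 1.35(476.0) + 1.6(202.1) = 642.6 + 323.4 = 966.0
(2) 1.4(476.0) = 666.4
(3) 1.25(476.0) + 0.6(35.1) + 0.5(202.1) = 717.1
(4) 1.0(476.0) - 1.3(35.1) = 476.0 - 45.6 = 430.4
(5) 1.35(476.0) + 1.5(202.1) = 642.6 + 303.2 = 945.8
The largest value is 966.0 kN from combination 1.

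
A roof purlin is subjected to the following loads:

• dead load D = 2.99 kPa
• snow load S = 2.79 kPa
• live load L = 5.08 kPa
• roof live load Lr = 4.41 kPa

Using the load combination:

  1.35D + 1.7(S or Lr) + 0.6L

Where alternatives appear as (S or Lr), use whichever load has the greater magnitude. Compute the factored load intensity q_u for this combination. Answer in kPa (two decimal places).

(S or Lr) → Lr = 4.41 kPa.
1.35(2.99) + 1.7(4.41) + 0.6(5.08) = 14.58
q_u = 14.58 kPa.

14.58 kPa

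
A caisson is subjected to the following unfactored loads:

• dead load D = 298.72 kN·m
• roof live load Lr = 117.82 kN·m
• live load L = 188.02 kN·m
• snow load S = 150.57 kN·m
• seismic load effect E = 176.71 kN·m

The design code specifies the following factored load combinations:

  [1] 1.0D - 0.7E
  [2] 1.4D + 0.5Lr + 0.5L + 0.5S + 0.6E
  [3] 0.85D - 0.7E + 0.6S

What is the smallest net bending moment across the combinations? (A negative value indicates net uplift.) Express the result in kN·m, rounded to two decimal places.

[1] 1.0(298.72) - 0.7(176.71) = 175.02
[2] 1.4(298.72) + 0.5(117.82) + 0.5(188.02) + 0.5(150.57) + 0.6(176.71) = 752.44
[3] 0.85(298.72) - 0.7(176.71) + 0.6(150.57) = 220.56
Combination 1 gives the minimum: 175.02 kN·m.

175.02 kN·m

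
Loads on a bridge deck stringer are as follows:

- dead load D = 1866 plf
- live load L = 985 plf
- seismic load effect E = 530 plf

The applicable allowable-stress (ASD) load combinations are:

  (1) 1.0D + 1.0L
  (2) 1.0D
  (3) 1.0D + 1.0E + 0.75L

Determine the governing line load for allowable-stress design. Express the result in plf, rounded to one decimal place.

(1) 1.0(1866) + 1.0(985) = 1866.0 + 985.0 = 2851.0
(2) 1.0(1866) = 1866.0
(3) 1.0(1866) + 1.0(530) + 0.75(985) = 1866.0 + 530.0 + 738.8 = 3134.8
Maximum is from combination 3.

3134.8 plf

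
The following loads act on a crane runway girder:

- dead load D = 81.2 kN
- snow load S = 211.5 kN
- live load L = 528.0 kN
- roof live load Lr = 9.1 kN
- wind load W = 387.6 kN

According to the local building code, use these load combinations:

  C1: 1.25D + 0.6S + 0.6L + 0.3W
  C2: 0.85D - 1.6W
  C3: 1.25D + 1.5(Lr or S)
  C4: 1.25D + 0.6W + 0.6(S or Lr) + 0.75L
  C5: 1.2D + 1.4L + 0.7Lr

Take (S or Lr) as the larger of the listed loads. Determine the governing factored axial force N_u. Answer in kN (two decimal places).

(Lr or S) → S = 211.5 kN; (S or Lr) → S = 211.5 kN.
C1: 1.25(81.2) + 0.6(211.5) + 0.6(528.0) + 0.3(387.6) = 101.50 + 126.90 + 316.80 + 116.28 = 661.48
C2: 0.85(81.2) - 1.6(387.6) = 69.02 - 620.16 = -551.14
C3: 1.25(81.2) + 1.5(211.5) = 101.50 + 317.25 = 418.75
C4: 1.25(81.2) + 0.6(387.6) + 0.6(211.5) + 0.75(528.0) = 101.50 + 232.56 + 126.90 + 396.00 = 856.96
C5: 1.2(81.2) + 1.4(528.0) + 0.7(9.1) = 97.44 + 739.20 + 6.37 = 843.01
The controlling combination is 4, giving 856.96 kN.

856.96 kN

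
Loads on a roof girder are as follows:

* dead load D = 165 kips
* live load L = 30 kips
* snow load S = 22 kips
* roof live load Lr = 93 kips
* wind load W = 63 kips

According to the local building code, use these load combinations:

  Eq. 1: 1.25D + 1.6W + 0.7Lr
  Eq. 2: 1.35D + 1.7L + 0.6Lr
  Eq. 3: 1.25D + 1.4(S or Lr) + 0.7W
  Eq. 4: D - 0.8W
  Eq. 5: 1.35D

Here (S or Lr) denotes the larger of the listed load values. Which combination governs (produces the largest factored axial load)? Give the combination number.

(S or Lr) → Lr = 93 kips.
Eq. 1: 1.25(165) + 1.6(63) + 0.7(93) = 206.25 + 100.80 + 65.10 = 372.15
Eq. 2: 1.35(165) + 1.7(30) + 0.6(93) = 222.75 + 51.00 + 55.80 = 329.55
Eq. 3: 1.25(165) + 1.4(93) + 0.7(63) = 206.25 + 130.20 + 44.10 = 380.55
Eq. 4: 1.0(165) - 0.8(63) = 165.00 - 50.40 = 114.60
Eq. 5: 1.35(165) = 222.75
The largest value is 380.55 kips from combination 3.

Combination 3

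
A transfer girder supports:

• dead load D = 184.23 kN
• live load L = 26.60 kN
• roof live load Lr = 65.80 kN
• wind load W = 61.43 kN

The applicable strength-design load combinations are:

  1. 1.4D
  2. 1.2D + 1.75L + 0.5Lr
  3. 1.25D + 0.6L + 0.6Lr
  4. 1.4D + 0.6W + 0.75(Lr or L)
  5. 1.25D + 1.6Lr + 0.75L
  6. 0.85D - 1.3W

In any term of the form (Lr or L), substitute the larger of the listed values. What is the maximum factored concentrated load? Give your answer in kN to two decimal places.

(Lr or L) → Lr = 65.80 kN.
1. 1.4(184.23) = 257.92
2. 1.2(184.23) + 1.75(26.60) + 0.5(65.80) = 221.08 + 46.55 + 32.90 = 300.53
3. 1.25(184.23) + 0.6(26.60) + 0.6(65.80) = 230.29 + 15.96 + 39.48 = 285.73
4. 1.4(184.23) + 0.6(61.43) + 0.75(65.80) = 257.92 + 36.86 + 49.35 = 344.13
5. 1.25(184.23) + 1.6(65.80) + 0.75(26.60) = 230.29 + 105.28 + 19.95 = 355.52
6. 0.85(184.23) - 1.3(61.43) = 156.60 - 79.86 = 76.74
Maximum is from combination 5.

355.52 kN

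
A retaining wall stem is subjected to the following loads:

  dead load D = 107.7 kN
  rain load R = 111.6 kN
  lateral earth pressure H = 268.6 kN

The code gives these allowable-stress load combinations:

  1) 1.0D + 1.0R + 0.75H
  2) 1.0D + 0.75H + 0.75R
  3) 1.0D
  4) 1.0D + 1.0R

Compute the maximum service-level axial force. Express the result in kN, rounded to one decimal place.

420.8 kN

1) 1.0(107.7) + 1.0(111.6) + 0.75(268.6) = 107.7 + 111.6 + 201.5 = 420.8
2) 1.0(107.7) + 0.75(268.6) + 0.75(111.6) = 107.7 + 201.5 + 83.7 = 392.9
3) 1.0(107.7) = 107.7
4) 1.0(107.7) + 1.0(111.6) = 107.7 + 111.6 = 219.3
Maximum is from combination 1.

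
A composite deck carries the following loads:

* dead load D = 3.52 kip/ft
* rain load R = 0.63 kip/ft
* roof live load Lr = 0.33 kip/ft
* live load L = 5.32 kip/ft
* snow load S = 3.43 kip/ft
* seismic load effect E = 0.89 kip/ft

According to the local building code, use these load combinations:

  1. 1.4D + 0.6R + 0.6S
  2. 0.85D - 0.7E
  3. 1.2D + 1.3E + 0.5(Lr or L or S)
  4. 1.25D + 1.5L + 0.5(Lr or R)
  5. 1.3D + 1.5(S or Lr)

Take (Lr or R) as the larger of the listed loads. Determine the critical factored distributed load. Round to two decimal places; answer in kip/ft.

12.70 kip/ft

(Lr or L or S) → L = 5.32 kip/ft; (Lr or R) → R = 0.63 kip/ft; (S or Lr) → S = 3.43 kip/ft.
1. 1.4(3.52) + 0.6(0.63) + 0.6(3.43) = 7.36
2. 0.85(3.52) - 0.7(0.89) = 2.99 - 0.62 = 2.37
3. 1.2(3.52) + 1.3(0.89) + 0.5(5.32) = 4.22 + 1.16 + 2.66 = 8.04
4. 1.25(3.52) + 1.5(5.32) + 0.5(0.63) = 4.40 + 7.98 + 0.32 = 12.70
5. 1.3(3.52) + 1.5(3.43) = 9.72
Combination 4 governs: w_u = 12.70 kip/ft.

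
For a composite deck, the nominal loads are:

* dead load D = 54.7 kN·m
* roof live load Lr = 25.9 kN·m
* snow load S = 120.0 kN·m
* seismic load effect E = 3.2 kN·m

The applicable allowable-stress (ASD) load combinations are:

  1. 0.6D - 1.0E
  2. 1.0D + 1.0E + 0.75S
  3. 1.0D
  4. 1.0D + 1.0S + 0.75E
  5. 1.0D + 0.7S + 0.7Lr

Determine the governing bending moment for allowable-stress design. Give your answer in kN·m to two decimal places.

1. 0.6(54.7) - 1.0(3.2) = 32.82 - 3.20 = 29.62
2. 1.0(54.7) + 1.0(3.2) + 0.75(120.0) = 54.70 + 3.20 + 90.00 = 147.90
3. 1.0(54.7) = 54.70
4. 1.0(54.7) + 1.0(120.0) + 0.75(3.2) = 54.70 + 120.00 + 2.40 = 177.10
5. 1.0(54.7) + 0.7(120.0) + 0.7(25.9) = 54.70 + 84.00 + 18.13 = 156.83
Maximum is from combination 4.

177.10 kN·m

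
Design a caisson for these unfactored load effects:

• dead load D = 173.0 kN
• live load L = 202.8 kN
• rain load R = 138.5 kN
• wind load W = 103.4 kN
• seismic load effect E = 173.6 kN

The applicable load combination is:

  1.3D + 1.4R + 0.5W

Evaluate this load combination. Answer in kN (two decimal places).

470.50 kN

1.3(173.0) + 1.4(138.5) + 0.5(103.4) = 224.90 + 193.90 + 51.70 = 470.50
P_u = 470.50 kN.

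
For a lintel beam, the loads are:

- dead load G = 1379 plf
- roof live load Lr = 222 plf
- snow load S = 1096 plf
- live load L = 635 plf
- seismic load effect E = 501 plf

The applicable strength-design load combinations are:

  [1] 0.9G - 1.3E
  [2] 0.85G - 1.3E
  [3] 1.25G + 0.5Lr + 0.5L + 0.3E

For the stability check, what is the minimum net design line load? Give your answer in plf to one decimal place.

[1] 0.9(1379) - 1.3(501) = 1241.1 - 651.3 = 589.8
[2] 0.85(1379) - 1.3(501) = 1172.2 - 651.3 = 520.9
[3] 1.25(1379) + 0.5(222) + 0.5(635) + 0.3(501) = 1723.8 + 111.0 + 317.5 + 150.3 = 2302.6
Combination 2 gives the minimum: 520.9 plf.

520.9 plf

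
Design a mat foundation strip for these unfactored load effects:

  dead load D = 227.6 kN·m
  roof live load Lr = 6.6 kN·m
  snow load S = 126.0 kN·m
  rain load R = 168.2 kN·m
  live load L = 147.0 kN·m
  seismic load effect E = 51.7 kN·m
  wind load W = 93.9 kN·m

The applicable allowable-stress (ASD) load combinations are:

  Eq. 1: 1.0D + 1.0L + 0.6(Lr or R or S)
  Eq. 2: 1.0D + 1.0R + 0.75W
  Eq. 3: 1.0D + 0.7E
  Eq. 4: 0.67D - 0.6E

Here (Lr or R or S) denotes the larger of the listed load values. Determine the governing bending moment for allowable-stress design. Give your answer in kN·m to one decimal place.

475.5 kN·m

(Lr or R or S) → R = 168.2 kN·m.
Eq. 1: 1.0(227.6) + 1.0(147.0) + 0.6(168.2) = 475.5
Eq. 2: 1.0(227.6) + 1.0(168.2) + 0.75(93.9) = 466.2
Eq. 3: 1.0(227.6) + 0.7(51.7) = 263.8
Eq. 4: 0.67(227.6) - 0.6(51.7) = 121.5
Combination 1 governs: M = 475.5 kN·m.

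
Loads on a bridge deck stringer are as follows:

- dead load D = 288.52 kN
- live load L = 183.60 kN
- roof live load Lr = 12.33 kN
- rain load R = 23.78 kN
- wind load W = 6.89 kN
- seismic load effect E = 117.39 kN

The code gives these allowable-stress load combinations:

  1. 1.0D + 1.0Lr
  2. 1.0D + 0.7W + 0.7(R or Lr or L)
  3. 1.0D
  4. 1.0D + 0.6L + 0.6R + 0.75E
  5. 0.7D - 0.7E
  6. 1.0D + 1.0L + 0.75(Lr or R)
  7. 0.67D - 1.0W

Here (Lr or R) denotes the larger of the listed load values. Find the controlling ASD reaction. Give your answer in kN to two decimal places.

500.99 kN

(R or Lr or L) → L = 183.60 kN; (Lr or R) → R = 23.78 kN.
1. 1.0(288.52) + 1.0(12.33) = 288.52 + 12.33 = 300.85
2. 1.0(288.52) + 0.7(6.89) + 0.7(183.60) = 288.52 + 4.82 + 128.52 = 421.86
3. 1.0(288.52) = 288.52
4. 1.0(288.52) + 0.6(183.60) + 0.6(23.78) + 0.75(117.39) = 288.52 + 110.16 + 14.27 + 88.04 = 500.99
5. 0.7(288.52) - 0.7(117.39) = 201.96 - 82.17 = 119.79
6. 1.0(288.52) + 1.0(183.60) + 0.75(23.78) = 288.52 + 183.60 + 17.84 = 489.96
7. 0.67(288.52) - 1.0(6.89) = 193.31 - 6.89 = 186.42
Maximum is from combination 4.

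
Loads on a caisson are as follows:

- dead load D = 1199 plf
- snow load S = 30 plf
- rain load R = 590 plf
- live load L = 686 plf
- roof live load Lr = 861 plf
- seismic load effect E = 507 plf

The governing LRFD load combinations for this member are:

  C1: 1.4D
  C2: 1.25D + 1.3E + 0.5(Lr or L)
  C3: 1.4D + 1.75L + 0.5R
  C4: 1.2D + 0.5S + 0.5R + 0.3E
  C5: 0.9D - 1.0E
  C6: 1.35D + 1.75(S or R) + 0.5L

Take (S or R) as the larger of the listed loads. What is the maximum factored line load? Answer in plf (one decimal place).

3174.1 plf

(Lr or L) → Lr = 861 plf; (S or R) → R = 590 plf.
C1: 1.4(1199) = 1678.6
C2: 1.25(1199) + 1.3(507) + 0.5(861) = 1498.8 + 659.1 + 430.5 = 2588.4
C3: 1.4(1199) + 1.75(686) + 0.5(590) = 1678.6 + 1200.5 + 295.0 = 3174.1
C4: 1.2(1199) + 0.5(30) + 0.5(590) + 0.3(507) = 1438.8 + 15.0 + 295.0 + 152.1 = 1900.9
C5: 0.9(1199) - 1.0(507) = 1079.1 - 507.0 = 572.1
C6: 1.35(1199) + 1.75(590) + 0.5(686) = 1618.7 + 1032.5 + 343.0 = 2994.2
Maximum is from combination 3.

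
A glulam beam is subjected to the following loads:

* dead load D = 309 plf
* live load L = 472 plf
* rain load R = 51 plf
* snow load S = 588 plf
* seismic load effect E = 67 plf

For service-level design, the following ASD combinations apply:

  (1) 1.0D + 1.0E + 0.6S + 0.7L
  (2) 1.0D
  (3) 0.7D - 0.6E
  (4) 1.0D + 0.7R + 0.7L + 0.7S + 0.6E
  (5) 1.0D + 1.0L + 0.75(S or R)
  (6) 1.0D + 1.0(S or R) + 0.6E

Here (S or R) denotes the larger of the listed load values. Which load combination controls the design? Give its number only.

(S or R) → S = 588 plf.
(1) 1.0(309) + 1.0(67) + 0.6(588) + 0.7(472) = 309.00 + 67.00 + 352.80 + 330.40 = 1059.20
(2) 1.0(309) = 309.00
(3) 0.7(309) - 0.6(67) = 216.30 - 40.20 = 176.10
(4) 1.0(309) + 0.7(51) + 0.7(472) + 0.7(588) + 0.6(67) = 309.00 + 35.70 + 330.40 + 411.60 + 40.20 = 1126.90
(5) 1.0(309) + 1.0(472) + 0.75(588) = 309.00 + 472.00 + 441.00 = 1222.00
(6) 1.0(309) + 1.0(588) + 0.6(67) = 309.00 + 588.00 + 40.20 = 937.20
The largest value is 1222.00 plf from combination 5.

Combination 5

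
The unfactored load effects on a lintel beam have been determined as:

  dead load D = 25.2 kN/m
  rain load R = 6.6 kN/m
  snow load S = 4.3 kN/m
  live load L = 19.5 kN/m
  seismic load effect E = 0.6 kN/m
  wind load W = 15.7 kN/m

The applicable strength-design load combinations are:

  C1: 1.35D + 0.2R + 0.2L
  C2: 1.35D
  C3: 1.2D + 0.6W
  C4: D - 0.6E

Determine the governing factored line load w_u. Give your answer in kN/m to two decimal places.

C1: 1.35(25.2) + 0.2(6.6) + 0.2(19.5) = 39.24
C2: 1.35(25.2) = 34.02
C3: 1.2(25.2) + 0.6(15.7) = 39.66
C4: 1.0(25.2) - 0.6(0.6) = 24.84
The controlling combination is 3, giving 39.66 kN/m.

39.66 kN/m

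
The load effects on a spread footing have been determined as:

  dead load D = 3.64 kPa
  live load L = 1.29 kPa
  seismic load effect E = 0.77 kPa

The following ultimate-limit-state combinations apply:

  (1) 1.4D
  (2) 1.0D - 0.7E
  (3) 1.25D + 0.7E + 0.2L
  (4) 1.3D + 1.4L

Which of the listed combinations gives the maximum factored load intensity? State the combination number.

(1) 1.4(3.64) = 5.10
(2) 1.0(3.64) - 0.7(0.77) = 3.10
(3) 1.25(3.64) + 0.7(0.77) + 0.2(1.29) = 5.35
(4) 1.3(3.64) + 1.4(1.29) = 6.54
The largest value is 6.54 kPa from combination 4.

Combination 4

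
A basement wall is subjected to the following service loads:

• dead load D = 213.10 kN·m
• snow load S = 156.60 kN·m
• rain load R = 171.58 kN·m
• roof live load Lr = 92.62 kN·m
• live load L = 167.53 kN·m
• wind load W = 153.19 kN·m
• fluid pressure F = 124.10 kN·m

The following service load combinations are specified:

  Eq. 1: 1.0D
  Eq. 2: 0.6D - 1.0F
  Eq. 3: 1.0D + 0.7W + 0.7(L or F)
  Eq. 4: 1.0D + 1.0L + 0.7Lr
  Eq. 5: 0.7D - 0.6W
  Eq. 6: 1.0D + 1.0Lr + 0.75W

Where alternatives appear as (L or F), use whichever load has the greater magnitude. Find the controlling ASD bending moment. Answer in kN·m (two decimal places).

445.46 kN·m

(L or F) → L = 167.53 kN·m.
Eq. 1: 1.0(213.10) = 213.10
Eq. 2: 0.6(213.10) - 1.0(124.10) = 3.76
Eq. 3: 1.0(213.10) + 0.7(153.19) + 0.7(167.53) = 437.60
Eq. 4: 1.0(213.10) + 1.0(167.53) + 0.7(92.62) = 445.46
Eq. 5: 0.7(213.10) - 0.6(153.19) = 57.26
Eq. 6: 1.0(213.10) + 1.0(92.62) + 0.75(153.19) = 420.61
Combination 4 governs: M = 445.46 kN·m.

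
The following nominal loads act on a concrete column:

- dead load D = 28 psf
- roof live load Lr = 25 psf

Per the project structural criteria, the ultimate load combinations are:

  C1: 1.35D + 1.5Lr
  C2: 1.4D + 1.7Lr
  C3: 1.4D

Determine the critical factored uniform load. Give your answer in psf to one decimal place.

C1: 1.35(28) + 1.5(25) = 37.8 + 37.5 = 75.3
C2: 1.4(28) + 1.7(25) = 39.2 + 42.5 = 81.7
C3: 1.4(28) = 39.2
Maximum is from combination 2.

81.7 psf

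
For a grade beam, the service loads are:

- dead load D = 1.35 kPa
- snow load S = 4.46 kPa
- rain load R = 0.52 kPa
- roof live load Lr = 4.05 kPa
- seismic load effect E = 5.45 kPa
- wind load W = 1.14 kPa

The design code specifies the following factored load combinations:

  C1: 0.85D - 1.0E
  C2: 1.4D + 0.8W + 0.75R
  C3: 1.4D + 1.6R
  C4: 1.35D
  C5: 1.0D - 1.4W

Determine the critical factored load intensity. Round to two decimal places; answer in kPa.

3.19 kPa

C1: 0.85(1.35) - 1.0(5.45) = 1.15 - 5.45 = -4.30
C2: 1.4(1.35) + 0.8(1.14) + 0.75(0.52) = 1.89 + 0.91 + 0.39 = 3.19
C3: 1.4(1.35) + 1.6(0.52) = 1.89 + 0.83 = 2.72
C4: 1.35(1.35) = 1.82
C5: 1.0(1.35) - 1.4(1.14) = 1.35 - 1.60 = -0.25
The controlling combination is 2, giving 3.19 kPa.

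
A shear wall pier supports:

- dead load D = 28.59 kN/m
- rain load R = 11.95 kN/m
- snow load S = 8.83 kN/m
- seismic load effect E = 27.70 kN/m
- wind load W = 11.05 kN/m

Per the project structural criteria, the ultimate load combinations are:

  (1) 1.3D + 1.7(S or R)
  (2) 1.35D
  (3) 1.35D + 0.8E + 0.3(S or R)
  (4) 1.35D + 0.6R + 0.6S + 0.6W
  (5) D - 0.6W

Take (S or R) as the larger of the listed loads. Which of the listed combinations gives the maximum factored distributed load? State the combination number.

Combination 3

(S or R) → R = 11.95 kN/m.
(1) 1.3(28.59) + 1.7(11.95) = 57.48
(2) 1.35(28.59) = 38.60
(3) 1.35(28.59) + 0.8(27.70) + 0.3(11.95) = 64.34
(4) 1.35(28.59) + 0.6(11.95) + 0.6(8.83) + 0.6(11.05) = 57.69
(5) 1.0(28.59) - 0.6(11.05) = 21.96
The largest value is 64.34 kN/m from combination 3.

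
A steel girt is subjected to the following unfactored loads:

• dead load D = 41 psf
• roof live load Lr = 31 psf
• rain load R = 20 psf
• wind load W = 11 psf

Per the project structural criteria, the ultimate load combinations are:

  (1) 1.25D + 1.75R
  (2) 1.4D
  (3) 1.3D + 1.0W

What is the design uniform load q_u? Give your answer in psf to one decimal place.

86.3 psf

(1) 1.25(41) + 1.75(20) = 86.3
(2) 1.4(41) = 57.4
(3) 1.3(41) + 1.0(11) = 64.3
Combination 1 governs: q_u = 86.3 psf.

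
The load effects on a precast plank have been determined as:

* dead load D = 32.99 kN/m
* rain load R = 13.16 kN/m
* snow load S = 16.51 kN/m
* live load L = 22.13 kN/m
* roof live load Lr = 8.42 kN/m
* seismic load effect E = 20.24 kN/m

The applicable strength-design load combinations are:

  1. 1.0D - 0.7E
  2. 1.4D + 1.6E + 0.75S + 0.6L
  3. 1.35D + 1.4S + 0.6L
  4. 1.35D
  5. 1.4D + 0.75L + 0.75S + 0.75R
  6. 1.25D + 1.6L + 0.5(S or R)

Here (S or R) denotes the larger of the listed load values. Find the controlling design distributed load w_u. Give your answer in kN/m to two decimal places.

(S or R) → S = 16.51 kN/m.
1. 1.0(32.99) - 0.7(20.24) = 18.82
2. 1.4(32.99) + 1.6(20.24) + 0.75(16.51) + 0.6(22.13) = 104.23
3. 1.35(32.99) + 1.4(16.51) + 0.6(22.13) = 80.93
4. 1.35(32.99) = 44.54
5. 1.4(32.99) + 0.75(22.13) + 0.75(16.51) + 0.75(13.16) = 85.04
6. 1.25(32.99) + 1.6(22.13) + 0.5(16.51) = 84.90
The controlling combination is 2, giving 104.23 kN/m.

104.23 kN/m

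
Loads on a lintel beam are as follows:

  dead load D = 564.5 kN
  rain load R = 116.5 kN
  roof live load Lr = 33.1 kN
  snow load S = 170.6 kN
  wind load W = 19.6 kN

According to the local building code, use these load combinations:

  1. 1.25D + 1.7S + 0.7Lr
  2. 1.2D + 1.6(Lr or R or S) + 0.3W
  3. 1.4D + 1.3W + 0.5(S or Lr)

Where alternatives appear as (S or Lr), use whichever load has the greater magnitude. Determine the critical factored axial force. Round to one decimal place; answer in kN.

1018.8 kN

(Lr or R or S) → S = 170.6 kN; (S or Lr) → S = 170.6 kN.
1. 1.25(564.5) + 1.7(170.6) + 0.7(33.1) = 705.6 + 290.0 + 23.2 = 1018.8
2. 1.2(564.5) + 1.6(170.6) + 0.3(19.6) = 956.2
3. 1.4(564.5) + 1.3(19.6) + 0.5(170.6) = 790.3 + 25.5 + 85.3 = 901.1
Maximum is from combination 1.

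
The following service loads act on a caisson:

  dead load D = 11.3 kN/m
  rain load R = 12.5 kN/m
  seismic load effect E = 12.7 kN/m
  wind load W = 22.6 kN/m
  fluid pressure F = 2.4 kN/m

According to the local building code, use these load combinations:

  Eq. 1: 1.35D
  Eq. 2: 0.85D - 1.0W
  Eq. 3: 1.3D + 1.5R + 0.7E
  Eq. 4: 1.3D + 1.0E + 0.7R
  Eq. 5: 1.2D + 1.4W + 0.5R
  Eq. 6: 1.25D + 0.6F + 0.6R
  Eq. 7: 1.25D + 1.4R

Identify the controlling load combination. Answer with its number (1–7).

Combination 5

Eq. 1: 1.35(11.3) = 15.26
Eq. 2: 0.85(11.3) - 1.0(22.6) = -13.00
Eq. 3: 1.3(11.3) + 1.5(12.5) + 0.7(12.7) = 42.33
Eq. 4: 1.3(11.3) + 1.0(12.7) + 0.7(12.5) = 36.14
Eq. 5: 1.2(11.3) + 1.4(22.6) + 0.5(12.5) = 51.45
Eq. 6: 1.25(11.3) + 0.6(2.4) + 0.6(12.5) = 23.07
Eq. 7: 1.25(11.3) + 1.4(12.5) = 31.63
The largest value is 51.45 kN/m from combination 5.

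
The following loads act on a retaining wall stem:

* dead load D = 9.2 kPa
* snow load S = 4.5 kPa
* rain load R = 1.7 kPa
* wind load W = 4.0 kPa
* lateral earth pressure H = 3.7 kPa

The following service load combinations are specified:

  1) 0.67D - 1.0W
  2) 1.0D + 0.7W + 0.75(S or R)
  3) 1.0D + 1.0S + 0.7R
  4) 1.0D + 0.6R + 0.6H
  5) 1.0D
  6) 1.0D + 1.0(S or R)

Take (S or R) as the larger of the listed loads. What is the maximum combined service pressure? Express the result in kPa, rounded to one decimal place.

15.4 kPa

(S or R) → S = 4.5 kPa.
1) 0.67(9.2) - 1.0(4.0) = 6.2 - 4.0 = 2.2
2) 1.0(9.2) + 0.7(4.0) + 0.75(4.5) = 9.2 + 2.8 + 3.4 = 15.4
3) 1.0(9.2) + 1.0(4.5) + 0.7(1.7) = 9.2 + 4.5 + 1.2 = 14.9
4) 1.0(9.2) + 0.6(1.7) + 0.6(3.7) = 9.2 + 1.0 + 2.2 = 12.4
5) 1.0(9.2) = 9.2
6) 1.0(9.2) + 1.0(4.5) = 9.2 + 4.5 = 13.7
Combination 2 governs: p = 15.4 kPa.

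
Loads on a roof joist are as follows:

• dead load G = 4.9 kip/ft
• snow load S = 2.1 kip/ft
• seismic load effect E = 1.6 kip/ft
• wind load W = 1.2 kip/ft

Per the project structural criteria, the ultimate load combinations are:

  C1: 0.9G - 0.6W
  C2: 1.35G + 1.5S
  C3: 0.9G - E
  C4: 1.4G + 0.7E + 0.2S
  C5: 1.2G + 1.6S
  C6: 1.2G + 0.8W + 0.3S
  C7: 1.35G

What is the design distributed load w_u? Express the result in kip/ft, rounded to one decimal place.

9.8 kip/ft

C1: 0.9(4.9) - 0.6(1.2) = 4.4 - 0.7 = 3.7
C2: 1.35(4.9) + 1.5(2.1) = 6.6 + 3.2 = 9.8
C3: 0.9(4.9) - 1.0(1.6) = 4.4 - 1.6 = 2.8
C4: 1.4(4.9) + 0.7(1.6) + 0.2(2.1) = 6.9 + 1.1 + 0.4 = 8.4
C5: 1.2(4.9) + 1.6(2.1) = 9.2
C6: 1.2(4.9) + 0.8(1.2) + 0.3(2.1) = 5.9 + 1.0 + 0.6 = 7.5
C7: 1.35(4.9) = 6.6
Combination 2 governs: w_u = 9.8 kip/ft.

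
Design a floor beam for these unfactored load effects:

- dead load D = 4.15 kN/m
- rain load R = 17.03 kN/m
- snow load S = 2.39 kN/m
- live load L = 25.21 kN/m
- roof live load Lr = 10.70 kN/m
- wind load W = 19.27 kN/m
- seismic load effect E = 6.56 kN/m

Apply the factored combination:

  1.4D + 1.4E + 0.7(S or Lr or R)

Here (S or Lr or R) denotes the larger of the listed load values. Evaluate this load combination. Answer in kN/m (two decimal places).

26.92 kN/m

(S or Lr or R) → R = 17.03 kN/m.
1.4(4.15) + 1.4(6.56) + 0.7(17.03) = 26.92
w_u = 26.92 kN/m.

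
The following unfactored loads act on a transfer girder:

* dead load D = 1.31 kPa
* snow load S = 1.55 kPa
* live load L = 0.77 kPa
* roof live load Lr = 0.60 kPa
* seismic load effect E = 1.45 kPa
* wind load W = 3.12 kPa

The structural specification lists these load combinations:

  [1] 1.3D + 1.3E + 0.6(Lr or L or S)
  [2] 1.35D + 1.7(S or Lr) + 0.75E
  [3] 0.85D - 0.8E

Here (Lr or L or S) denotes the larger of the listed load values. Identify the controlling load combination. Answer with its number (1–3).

(Lr or L or S) → S = 1.55 kPa; (S or Lr) → S = 1.55 kPa.
[1] 1.3(1.31) + 1.3(1.45) + 0.6(1.55) = 1.70 + 1.89 + 0.93 = 4.52
[2] 1.35(1.31) + 1.7(1.55) + 0.75(1.45) = 5.49
[3] 0.85(1.31) - 0.8(1.45) = 1.11 - 1.16 = -0.05
The largest value is 5.49 kPa from combination 2.

Combination 2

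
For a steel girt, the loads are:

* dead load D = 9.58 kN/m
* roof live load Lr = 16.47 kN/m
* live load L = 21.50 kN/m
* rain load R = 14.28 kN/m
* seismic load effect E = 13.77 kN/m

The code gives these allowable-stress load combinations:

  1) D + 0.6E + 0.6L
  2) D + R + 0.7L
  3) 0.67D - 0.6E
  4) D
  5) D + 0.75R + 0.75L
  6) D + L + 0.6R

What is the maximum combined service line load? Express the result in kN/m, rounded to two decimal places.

39.65 kN/m

1) 1.0(9.58) + 0.6(13.77) + 0.6(21.50) = 9.58 + 8.26 + 12.90 = 30.74
2) 1.0(9.58) + 1.0(14.28) + 0.7(21.50) = 9.58 + 14.28 + 15.05 = 38.91
3) 0.67(9.58) - 0.6(13.77) = 6.42 - 8.26 = -1.84
4) 1.0(9.58) = 9.58
5) 1.0(9.58) + 0.75(14.28) + 0.75(21.50) = 9.58 + 10.71 + 16.13 = 36.42
6) 1.0(9.58) + 1.0(21.50) + 0.6(14.28) = 9.58 + 21.50 + 8.57 = 39.65
The controlling combination is 6, giving 39.65 kN/m.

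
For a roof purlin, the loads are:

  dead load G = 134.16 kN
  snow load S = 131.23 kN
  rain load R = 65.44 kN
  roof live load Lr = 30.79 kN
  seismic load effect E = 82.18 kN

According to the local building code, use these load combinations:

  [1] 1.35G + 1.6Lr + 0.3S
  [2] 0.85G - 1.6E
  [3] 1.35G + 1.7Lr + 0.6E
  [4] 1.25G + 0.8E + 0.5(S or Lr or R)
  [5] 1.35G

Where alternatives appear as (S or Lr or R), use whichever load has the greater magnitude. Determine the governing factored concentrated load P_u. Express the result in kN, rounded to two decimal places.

(S or Lr or R) → S = 131.23 kN.
[1] 1.35(134.16) + 1.6(30.79) + 0.3(131.23) = 269.75
[2] 0.85(134.16) - 1.6(82.18) = -17.45
[3] 1.35(134.16) + 1.7(30.79) + 0.6(82.18) = 282.77
[4] 1.25(134.16) + 0.8(82.18) + 0.5(131.23) = 299.06
[5] 1.35(134.16) = 181.12
Maximum is from combination 4.

299.06 kN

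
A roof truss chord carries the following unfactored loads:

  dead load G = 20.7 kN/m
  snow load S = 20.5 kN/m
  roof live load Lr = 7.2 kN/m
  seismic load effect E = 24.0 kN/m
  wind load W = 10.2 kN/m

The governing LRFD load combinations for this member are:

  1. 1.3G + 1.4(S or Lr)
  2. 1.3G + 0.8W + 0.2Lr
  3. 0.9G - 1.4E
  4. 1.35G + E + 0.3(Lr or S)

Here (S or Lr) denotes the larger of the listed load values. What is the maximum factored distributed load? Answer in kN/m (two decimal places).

(S or Lr) → S = 20.5 kN/m; (Lr or S) → S = 20.5 kN/m.
1. 1.3(20.7) + 1.4(20.5) = 55.61
2. 1.3(20.7) + 0.8(10.2) + 0.2(7.2) = 36.51
3. 0.9(20.7) - 1.4(24.0) = -14.97
4. 1.35(20.7) + 1.0(24.0) + 0.3(20.5) = 58.10
Maximum is from combination 4.

58.10 kN/m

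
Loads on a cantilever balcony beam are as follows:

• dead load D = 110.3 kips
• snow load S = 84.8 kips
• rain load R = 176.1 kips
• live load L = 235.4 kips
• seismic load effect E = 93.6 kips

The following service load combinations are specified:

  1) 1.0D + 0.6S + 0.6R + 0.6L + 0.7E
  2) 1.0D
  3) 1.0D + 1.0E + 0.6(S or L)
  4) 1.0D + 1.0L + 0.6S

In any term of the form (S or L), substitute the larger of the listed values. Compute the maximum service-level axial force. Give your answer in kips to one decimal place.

473.6 kips

(S or L) → L = 235.4 kips.
1) 1.0(110.3) + 0.6(84.8) + 0.6(176.1) + 0.6(235.4) + 0.7(93.6) = 110.3 + 50.9 + 105.7 + 141.2 + 65.5 = 473.6
2) 1.0(110.3) = 110.3
3) 1.0(110.3) + 1.0(93.6) + 0.6(235.4) = 110.3 + 93.6 + 141.2 = 345.1
4) 1.0(110.3) + 1.0(235.4) + 0.6(84.8) = 110.3 + 235.4 + 50.9 = 396.6
The controlling combination is 1, giving 473.6 kips.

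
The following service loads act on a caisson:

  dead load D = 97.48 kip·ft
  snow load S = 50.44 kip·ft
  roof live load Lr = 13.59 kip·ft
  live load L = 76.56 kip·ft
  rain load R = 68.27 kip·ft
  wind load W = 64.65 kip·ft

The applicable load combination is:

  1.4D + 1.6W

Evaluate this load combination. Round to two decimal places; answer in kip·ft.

239.91 kip·ft

1.4(97.48) + 1.6(64.65) = 239.91
M_u = 239.91 kip·ft.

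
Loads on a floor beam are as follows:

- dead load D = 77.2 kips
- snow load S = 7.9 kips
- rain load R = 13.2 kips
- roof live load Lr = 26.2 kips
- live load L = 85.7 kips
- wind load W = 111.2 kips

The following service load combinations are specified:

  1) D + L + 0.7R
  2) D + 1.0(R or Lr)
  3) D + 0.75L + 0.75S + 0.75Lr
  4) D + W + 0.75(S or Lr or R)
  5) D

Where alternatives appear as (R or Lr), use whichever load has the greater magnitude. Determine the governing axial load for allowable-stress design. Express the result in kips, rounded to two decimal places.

208.05 kips

(R or Lr) → Lr = 26.2 kips; (S or Lr or R) → Lr = 26.2 kips.
1) 1.0(77.2) + 1.0(85.7) + 0.7(13.2) = 77.20 + 85.70 + 9.24 = 172.14
2) 1.0(77.2) + 1.0(26.2) = 77.20 + 26.20 = 103.40
3) 1.0(77.2) + 0.75(85.7) + 0.75(7.9) + 0.75(26.2) = 167.05
4) 1.0(77.2) + 1.0(111.2) + 0.75(26.2) = 77.20 + 111.20 + 19.65 = 208.05
5) 1.0(77.2) = 77.20
Maximum is from combination 4.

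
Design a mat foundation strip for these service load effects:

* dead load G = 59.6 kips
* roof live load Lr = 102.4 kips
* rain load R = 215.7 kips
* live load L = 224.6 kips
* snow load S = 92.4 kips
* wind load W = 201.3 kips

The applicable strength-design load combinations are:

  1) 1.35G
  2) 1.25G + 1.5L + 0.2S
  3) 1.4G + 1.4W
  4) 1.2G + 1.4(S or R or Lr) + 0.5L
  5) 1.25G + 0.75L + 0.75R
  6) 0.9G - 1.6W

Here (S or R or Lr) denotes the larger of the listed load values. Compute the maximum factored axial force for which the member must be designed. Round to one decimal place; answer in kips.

(S or R or Lr) → R = 215.7 kips.
1) 1.35(59.6) = 80.5
2) 1.25(59.6) + 1.5(224.6) + 0.2(92.4) = 74.5 + 336.9 + 18.5 = 429.9
3) 1.4(59.6) + 1.4(201.3) = 365.3
4) 1.2(59.6) + 1.4(215.7) + 0.5(224.6) = 71.5 + 302.0 + 112.3 = 485.8
5) 1.25(59.6) + 0.75(224.6) + 0.75(215.7) = 404.7
6) 0.9(59.6) - 1.6(201.3) = -268.4
Maximum is from combination 4.

485.8 kips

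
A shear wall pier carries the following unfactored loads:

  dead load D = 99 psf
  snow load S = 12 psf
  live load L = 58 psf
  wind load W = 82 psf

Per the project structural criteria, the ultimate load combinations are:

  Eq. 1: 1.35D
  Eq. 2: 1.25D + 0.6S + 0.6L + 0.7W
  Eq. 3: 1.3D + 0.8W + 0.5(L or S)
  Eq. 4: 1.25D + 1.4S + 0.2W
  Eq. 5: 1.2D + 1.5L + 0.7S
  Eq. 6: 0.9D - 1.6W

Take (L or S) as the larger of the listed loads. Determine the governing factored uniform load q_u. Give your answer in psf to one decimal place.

(L or S) → L = 58 psf.
Eq. 1: 1.35(99) = 133.7
Eq. 2: 1.25(99) + 0.6(12) + 0.6(58) + 0.7(82) = 123.8 + 7.2 + 34.8 + 57.4 = 223.2
Eq. 3: 1.3(99) + 0.8(82) + 0.5(58) = 128.7 + 65.6 + 29.0 = 223.3
Eq. 4: 1.25(99) + 1.4(12) + 0.2(82) = 123.8 + 16.8 + 16.4 = 157.0
Eq. 5: 1.2(99) + 1.5(58) + 0.7(12) = 118.8 + 87.0 + 8.4 = 214.2
Eq. 6: 0.9(99) - 1.6(82) = 89.1 - 131.2 = -42.1
Maximum is from combination 3.

223.3 psf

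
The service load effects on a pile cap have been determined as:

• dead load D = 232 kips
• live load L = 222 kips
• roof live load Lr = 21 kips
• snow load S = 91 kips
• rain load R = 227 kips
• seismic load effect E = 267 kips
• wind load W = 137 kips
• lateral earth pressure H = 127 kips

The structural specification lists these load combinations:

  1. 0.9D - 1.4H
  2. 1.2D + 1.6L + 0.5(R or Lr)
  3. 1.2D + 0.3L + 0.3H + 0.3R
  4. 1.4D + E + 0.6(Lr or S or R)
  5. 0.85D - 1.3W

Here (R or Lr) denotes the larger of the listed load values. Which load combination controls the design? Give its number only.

(R or Lr) → R = 227 kips; (Lr or S or R) → R = 227 kips.
1. 0.9(232) - 1.4(127) = 208.80 - 177.80 = 31.00
2. 1.2(232) + 1.6(222) + 0.5(227) = 278.40 + 355.20 + 113.50 = 747.10
3. 1.2(232) + 0.3(222) + 0.3(127) + 0.3(227) = 278.40 + 66.60 + 38.10 + 68.10 = 451.20
4. 1.4(232) + 1.0(267) + 0.6(227) = 324.80 + 267.00 + 136.20 = 728.00
5. 0.85(232) - 1.3(137) = 197.20 - 178.10 = 19.10
The largest value is 747.10 kips from combination 2.

Combination 2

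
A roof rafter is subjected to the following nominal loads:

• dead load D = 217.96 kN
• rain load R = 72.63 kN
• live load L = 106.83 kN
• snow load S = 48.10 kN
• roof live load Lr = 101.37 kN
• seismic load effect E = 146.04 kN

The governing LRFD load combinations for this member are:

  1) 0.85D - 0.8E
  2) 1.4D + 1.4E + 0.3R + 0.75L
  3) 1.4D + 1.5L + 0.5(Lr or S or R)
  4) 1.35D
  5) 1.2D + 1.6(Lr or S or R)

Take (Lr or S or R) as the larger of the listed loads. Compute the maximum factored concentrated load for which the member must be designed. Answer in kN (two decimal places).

611.51 kN

(Lr or S or R) → Lr = 101.37 kN.
1) 0.85(217.96) - 0.8(146.04) = 68.43
2) 1.4(217.96) + 1.4(146.04) + 0.3(72.63) + 0.75(106.83) = 305.14 + 204.46 + 21.79 + 80.12 = 611.51
3) 1.4(217.96) + 1.5(106.83) + 0.5(101.37) = 516.07
4) 1.35(217.96) = 294.25
5) 1.2(217.96) + 1.6(101.37) = 261.55 + 162.19 = 423.74
Combination 2 governs: P_u = 611.51 kN.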